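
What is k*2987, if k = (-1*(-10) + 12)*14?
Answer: 919996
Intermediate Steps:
k = 308 (k = (10 + 12)*14 = 22*14 = 308)
k*2987 = 308*2987 = 919996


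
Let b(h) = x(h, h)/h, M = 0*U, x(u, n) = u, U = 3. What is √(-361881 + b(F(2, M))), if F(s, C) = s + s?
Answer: 2*I*√90470 ≈ 601.56*I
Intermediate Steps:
M = 0 (M = 0*3 = 0)
F(s, C) = 2*s
b(h) = 1 (b(h) = h/h = 1)
√(-361881 + b(F(2, M))) = √(-361881 + 1) = √(-361880) = 2*I*√90470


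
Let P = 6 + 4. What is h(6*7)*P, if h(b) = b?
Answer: 420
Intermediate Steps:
P = 10
h(6*7)*P = (6*7)*10 = 42*10 = 420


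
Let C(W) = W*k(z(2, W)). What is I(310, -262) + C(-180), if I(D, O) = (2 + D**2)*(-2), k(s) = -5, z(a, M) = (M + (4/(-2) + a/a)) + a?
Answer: -191304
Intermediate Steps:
z(a, M) = -1 + M + a (z(a, M) = (M + (4*(-1/2) + 1)) + a = (M + (-2 + 1)) + a = (M - 1) + a = (-1 + M) + a = -1 + M + a)
C(W) = -5*W (C(W) = W*(-5) = -5*W)
I(D, O) = -4 - 2*D**2
I(310, -262) + C(-180) = (-4 - 2*310**2) - 5*(-180) = (-4 - 2*96100) + 900 = (-4 - 192200) + 900 = -192204 + 900 = -191304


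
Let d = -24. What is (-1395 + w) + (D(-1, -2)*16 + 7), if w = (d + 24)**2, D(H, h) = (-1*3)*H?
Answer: -1340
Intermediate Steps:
D(H, h) = -3*H
w = 0 (w = (-24 + 24)**2 = 0**2 = 0)
(-1395 + w) + (D(-1, -2)*16 + 7) = (-1395 + 0) + (-3*(-1)*16 + 7) = -1395 + (3*16 + 7) = -1395 + (48 + 7) = -1395 + 55 = -1340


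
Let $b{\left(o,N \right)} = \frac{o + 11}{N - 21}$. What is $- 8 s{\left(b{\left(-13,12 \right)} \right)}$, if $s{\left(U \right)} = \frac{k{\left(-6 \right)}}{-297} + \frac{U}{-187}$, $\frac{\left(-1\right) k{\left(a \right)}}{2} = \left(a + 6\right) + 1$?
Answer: $- \frac{224}{5049} \approx -0.044365$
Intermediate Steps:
$k{\left(a \right)} = -14 - 2 a$ ($k{\left(a \right)} = - 2 \left(\left(a + 6\right) + 1\right) = - 2 \left(\left(6 + a\right) + 1\right) = - 2 \left(7 + a\right) = -14 - 2 a$)
$b{\left(o,N \right)} = \frac{11 + o}{-21 + N}$
$s{\left(U \right)} = \frac{2}{297} - \frac{U}{187}$ ($s{\left(U \right)} = \frac{-14 - -12}{-297} + \frac{U}{-187} = \left(-14 + 12\right) \left(- \frac{1}{297}\right) + U \left(- \frac{1}{187}\right) = \left(-2\right) \left(- \frac{1}{297}\right) - \frac{U}{187} = \frac{2}{297} - \frac{U}{187}$)
$- 8 s{\left(b{\left(-13,12 \right)} \right)} = - 8 \left(\frac{2}{297} - \frac{\frac{1}{-21 + 12} \left(11 - 13\right)}{187}\right) = - 8 \left(\frac{2}{297} - \frac{\frac{1}{-9} \left(-2\right)}{187}\right) = - 8 \left(\frac{2}{297} - \frac{\left(- \frac{1}{9}\right) \left(-2\right)}{187}\right) = - 8 \left(\frac{2}{297} - \frac{2}{1683}\right) = \left(-8\right) \frac{28}{5049} = - \frac{224}{5049}$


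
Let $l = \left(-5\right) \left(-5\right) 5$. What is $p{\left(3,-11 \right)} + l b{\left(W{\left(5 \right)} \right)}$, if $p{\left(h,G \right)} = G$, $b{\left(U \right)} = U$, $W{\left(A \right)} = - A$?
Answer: $-636$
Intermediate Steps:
$l = 125$ ($l = 25 \cdot 5 = 125$)
$p{\left(3,-11 \right)} + l b{\left(W{\left(5 \right)} \right)} = -11 + 125 \left(\left(-1\right) 5\right) = -11 + 125 \left(-5\right) = -11 - 625 = -636$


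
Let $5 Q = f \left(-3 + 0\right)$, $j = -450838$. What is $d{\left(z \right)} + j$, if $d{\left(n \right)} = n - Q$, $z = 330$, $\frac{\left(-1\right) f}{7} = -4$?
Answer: $- \frac{2252456}{5} \approx -4.5049 \cdot 10^{5}$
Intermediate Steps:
$f = 28$ ($f = \left(-7\right) \left(-4\right) = 28$)
$Q = - \frac{84}{5}$ ($Q = \frac{28 \left(-3 + 0\right)}{5} = \frac{28 \left(-3\right)}{5} = \frac{1}{5} \left(-84\right) = - \frac{84}{5} \approx -16.8$)
$d{\left(n \right)} = \frac{84}{5} + n$ ($d{\left(n \right)} = n - - \frac{84}{5} = n + \frac{84}{5} = \frac{84}{5} + n$)
$d{\left(z \right)} + j = \left(\frac{84}{5} + 330\right) - 450838 = \frac{1734}{5} - 450838 = - \frac{2252456}{5}$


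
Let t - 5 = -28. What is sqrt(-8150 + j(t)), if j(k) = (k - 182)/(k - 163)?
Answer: I*sqrt(281919270)/186 ≈ 90.271*I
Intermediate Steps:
t = -23 (t = 5 - 28 = -23)
j(k) = (-182 + k)/(-163 + k)
sqrt(-8150 + j(t)) = sqrt(-8150 + (-182 - 23)/(-163 - 23)) = sqrt(-8150 - 205/(-186)) = sqrt(-8150 - 1/186*(-205)) = sqrt(-8150 + 205/186) = sqrt(-1515695/186) = I*sqrt(281919270)/186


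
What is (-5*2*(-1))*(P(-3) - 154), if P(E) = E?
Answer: -1570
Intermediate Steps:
(-5*2*(-1))*(P(-3) - 154) = (-5*2*(-1))*(-3 - 154) = -10*(-1)*(-157) = 10*(-157) = -1570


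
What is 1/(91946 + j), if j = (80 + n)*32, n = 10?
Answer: 1/94826 ≈ 1.0546e-5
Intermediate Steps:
j = 2880 (j = (80 + 10)*32 = 90*32 = 2880)
1/(91946 + j) = 1/(91946 + 2880) = 1/94826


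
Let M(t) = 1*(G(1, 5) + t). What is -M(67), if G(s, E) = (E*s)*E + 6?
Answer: -98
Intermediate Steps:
G(s, E) = 6 + s*E² (G(s, E) = s*E² + 6 = 6 + s*E²)
M(t) = 31 + t (M(t) = 1*((6 + 1*5²) + t) = 1*((6 + 1*25) + t) = 1*((6 + 25) + t) = 1*(31 + t) = 31 + t)
-M(67) = -(31 + 67) = -1*98 = -98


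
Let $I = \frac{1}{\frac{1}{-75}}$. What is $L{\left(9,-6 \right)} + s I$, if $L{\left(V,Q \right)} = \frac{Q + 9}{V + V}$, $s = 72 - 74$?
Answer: $\frac{901}{6} \approx 150.17$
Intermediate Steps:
$s = -2$ ($s = 72 - 74 = -2$)
$L{\left(V,Q \right)} = \frac{9 + Q}{2 V}$
$I = -75$ ($I = \frac{1}{- \frac{1}{75}} = -75$)
$L{\left(9,-6 \right)} + s I = \frac{9 - 6}{2 \cdot 9} - -150 = \frac{1}{2} \cdot \frac{1}{9} \cdot 3 + 150 = \frac{1}{6} + 150 = \frac{901}{6}$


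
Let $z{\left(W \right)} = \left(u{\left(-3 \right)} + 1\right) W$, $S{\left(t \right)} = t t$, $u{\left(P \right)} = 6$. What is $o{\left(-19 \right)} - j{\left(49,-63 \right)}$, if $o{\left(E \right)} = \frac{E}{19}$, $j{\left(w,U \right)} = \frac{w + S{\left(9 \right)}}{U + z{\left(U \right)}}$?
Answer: $- \frac{187}{252} \approx -0.74206$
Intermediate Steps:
$S{\left(t \right)} = t^{2}$
$z{\left(W \right)} = 7 W$ ($z{\left(W \right)} = \left(6 + 1\right) W = 7 W$)
$j{\left(w,U \right)} = \frac{81 + w}{8 U}$ ($j{\left(w,U \right)} = \frac{w + 9^{2}}{U + 7 U} = \frac{w + 81}{8 U} = \left(81 + w\right) \frac{1}{8 U} = \frac{81 + w}{8 U}$)
$o{\left(E \right)} = \frac{E}{19}$ ($o{\left(E \right)} = E \frac{1}{19} = \frac{E}{19}$)
$o{\left(-19 \right)} - j{\left(49,-63 \right)} = \frac{1}{19} \left(-19\right) - \frac{81 + 49}{8 \left(-63\right)} = -1 - \frac{1}{8} \left(- \frac{1}{63}\right) 130 = -1 - - \frac{65}{252} = -1 + \frac{65}{252} = - \frac{187}{252}$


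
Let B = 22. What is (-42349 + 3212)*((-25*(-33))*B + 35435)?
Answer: -2097156145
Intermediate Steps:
(-42349 + 3212)*((-25*(-33))*B + 35435) = (-42349 + 3212)*(-25*(-33)*22 + 35435) = -39137*(825*22 + 35435) = -39137*(18150 + 35435) = -39137*53585 = -2097156145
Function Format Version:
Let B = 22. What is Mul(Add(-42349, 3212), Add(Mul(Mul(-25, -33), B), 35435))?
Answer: -2097156145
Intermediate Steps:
Mul(Add(-42349, 3212), Add(Mul(Mul(-25, -33), B), 35435)) = Mul(Add(-42349, 3212), Add(Mul(Mul(-25, -33), 22), 35435)) = Mul(-39137, Add(Mul(825, 22), 35435)) = Mul(-39137, Add(18150, 35435)) = Mul(-39137, 53585) = -2097156145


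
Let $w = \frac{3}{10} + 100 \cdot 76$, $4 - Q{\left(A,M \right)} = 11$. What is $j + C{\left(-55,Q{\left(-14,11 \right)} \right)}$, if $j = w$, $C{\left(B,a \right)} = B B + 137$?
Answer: $\frac{107623}{10} \approx 10762.0$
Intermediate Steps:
$Q{\left(A,M \right)} = -7$ ($Q{\left(A,M \right)} = 4 - 11 = -7$)
$C{\left(B,a \right)} = 137 + B^{2}$ ($C{\left(B,a \right)} = B^{2} + 137 = 137 + B^{2}$)
$w = \frac{76003}{10}$ ($w = 3 \cdot \frac{1}{10} + 7600 = \frac{3}{10} + 7600 = \frac{76003}{10} \approx 7600.3$)
$j = \frac{76003}{10} \approx 7600.3$
$j + C{\left(-55,Q{\left(-14,11 \right)} \right)} = \frac{76003}{10} + \left(137 + \left(-55\right)^{2}\right) = \frac{76003}{10} + \left(137 + 3025\right) = \frac{76003}{10} + 3162 = \frac{107623}{10}$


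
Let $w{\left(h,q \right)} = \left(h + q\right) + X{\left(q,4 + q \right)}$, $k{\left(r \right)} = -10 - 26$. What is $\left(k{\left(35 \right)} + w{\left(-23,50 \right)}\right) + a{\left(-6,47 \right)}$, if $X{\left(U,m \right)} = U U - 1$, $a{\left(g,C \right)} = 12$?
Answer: $2502$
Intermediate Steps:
$k{\left(r \right)} = -36$
$X{\left(U,m \right)} = -1 + U^{2}$ ($X{\left(U,m \right)} = U^{2} - 1 = -1 + U^{2}$)
$w{\left(h,q \right)} = -1 + h + q + q^{2}$ ($w{\left(h,q \right)} = \left(h + q\right) + \left(-1 + q^{2}\right) = -1 + h + q + q^{2}$)
$\left(k{\left(35 \right)} + w{\left(-23,50 \right)}\right) + a{\left(-6,47 \right)} = \left(-36 + \left(-1 - 23 + 50 + 50^{2}\right)\right) + 12 = \left(-36 + \left(-1 - 23 + 50 + 2500\right)\right) + 12 = \left(-36 + 2526\right) + 12 = 2490 + 12 = 2502$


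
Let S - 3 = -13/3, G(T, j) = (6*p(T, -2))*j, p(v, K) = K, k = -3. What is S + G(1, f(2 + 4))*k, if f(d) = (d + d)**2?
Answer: 15548/3 ≈ 5182.7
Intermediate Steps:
f(d) = 4*d**2 (f(d) = (2*d)**2 = 4*d**2)
G(T, j) = -12*j (G(T, j) = (6*(-2))*j = -12*j)
S = -4/3 (S = 3 - 13/3 = -4/3 ≈ -1.3333)
S + G(1, f(2 + 4))*k = -4/3 - 48*(2 + 4)**2*(-3) = -4/3 - 48*6**2*(-3) = -4/3 - 48*36*(-3) = -4/3 - 12*144*(-3) = -4/3 - 1728*(-3) = -4/3 + 5184 = 15548/3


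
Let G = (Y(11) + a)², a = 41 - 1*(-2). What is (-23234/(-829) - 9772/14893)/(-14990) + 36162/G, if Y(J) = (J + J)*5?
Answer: 371368154160583/240684825135015 ≈ 1.5430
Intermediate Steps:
Y(J) = 10*J (Y(J) = (2*J)*5 = 10*J)
a = 43 (a = 41 + 2 = 43)
G = 23409 (G = (10*11 + 43)² = (110 + 43)² = 153² = 23409)
(-23234/(-829) - 9772/14893)/(-14990) + 36162/G = (-23234/(-829) - 9772/14893)/(-14990) + 36162/23409 = (-23234*(-1/829) - 9772*1/14893)*(-1/14990) + 36162*(1/23409) = (23234/829 - 9772/14893)*(-1/14990) + 4018/2601 = (337922974/12346297)*(-1/14990) + 4018/2601 = -168961487/92535496015 + 4018/2601 = 371368154160583/240684825135015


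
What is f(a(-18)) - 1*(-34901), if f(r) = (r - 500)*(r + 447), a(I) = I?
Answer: -187321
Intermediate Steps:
f(r) = (-500 + r)*(447 + r)
f(a(-18)) - 1*(-34901) = (-223500 + (-18)² - 53*(-18)) - 1*(-34901) = (-223500 + 324 + 954) + 34901 = -222222 + 34901 = -187321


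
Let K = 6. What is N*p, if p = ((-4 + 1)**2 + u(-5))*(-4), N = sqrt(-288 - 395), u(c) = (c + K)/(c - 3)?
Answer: -71*I*sqrt(683)/2 ≈ -927.77*I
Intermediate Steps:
u(c) = (6 + c)/(-3 + c) (u(c) = (c + 6)/(c - 3) = (6 + c)/(-3 + c))
N = I*sqrt(683) (N = sqrt(-683) = I*sqrt(683) ≈ 26.134*I)
p = -71/2 (p = ((-4 + 1)**2 + (6 - 5)/(-3 - 5))*(-4) = ((-3)**2 + 1/(-8))*(-4) = (9 - 1/8*1)*(-4) = (9 - 1/8)*(-4) = (71/8)*(-4) = -71/2 ≈ -35.500)
N*p = (I*sqrt(683))*(-71/2) = -71*I*sqrt(683)/2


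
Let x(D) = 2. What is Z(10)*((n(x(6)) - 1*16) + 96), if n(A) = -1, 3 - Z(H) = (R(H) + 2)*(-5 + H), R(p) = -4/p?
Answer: -395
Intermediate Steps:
Z(H) = 3 - (-5 + H)*(2 - 4/H) (Z(H) = 3 - (-4/H + 2)*(-5 + H) = 3 - (2 - 4/H)*(-5 + H) = 3 - (-5 + H)*(2 - 4/H))
Z(10)*((n(x(6)) - 1*16) + 96) = (17 - 20/10 - 2*10)*((-1 - 1*16) + 96) = (17 - 20*1/10 - 20)*((-1 - 16) + 96) = (17 - 2 - 20)*(-17 + 96) = -5*79 = -395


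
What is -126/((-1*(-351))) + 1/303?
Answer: -467/1313 ≈ -0.35567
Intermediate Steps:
-126/((-1*(-351))) + 1/303 = -126/351 + 1*(1/303) = -126*1/351 + 1/303 = -14/39 + 1/303 = -467/1313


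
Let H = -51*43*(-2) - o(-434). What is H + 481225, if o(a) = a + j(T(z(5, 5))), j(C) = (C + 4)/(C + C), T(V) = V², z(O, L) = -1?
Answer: 972085/2 ≈ 4.8604e+5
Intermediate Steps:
j(C) = (4 + C)/(2*C) (j(C) = (4 + C)/((2*C)) = (4 + C)*(1/(2*C)) = (4 + C)/(2*C))
o(a) = 5/2 + a (o(a) = a + (4 + (-1)²)/(2*((-1)²)) = a + (½)*(4 + 1)/1 = a + (½)*1*5 = a + 5/2 = 5/2 + a)
H = 9635/2 (H = -51*43*(-2) - (5/2 - 434) = -2193*(-2) - 1*(-863/2) = 4386 + 863/2 = 9635/2 ≈ 4817.5)
H + 481225 = 9635/2 + 481225 = 972085/2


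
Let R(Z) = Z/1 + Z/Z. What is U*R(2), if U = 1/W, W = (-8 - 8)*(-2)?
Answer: 3/32 ≈ 0.093750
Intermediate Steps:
W = 32 (W = -16*(-2) = 32)
R(Z) = 1 + Z (R(Z) = Z*1 + 1 = Z + 1 = 1 + Z)
U = 1/32 ≈ 0.031250
U*R(2) = (1 + 2)/32 = (1/32)*3 = 3/32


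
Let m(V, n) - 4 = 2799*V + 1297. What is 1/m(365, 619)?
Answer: 1/1022936 ≈ 9.7758e-7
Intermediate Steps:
m(V, n) = 1301 + 2799*V (m(V, n) = 4 + (2799*V + 1297) = 4 + (1297 + 2799*V) = 1301 + 2799*V)
1/m(365, 619) = 1/(1301 + 2799*365) = 1/(1301 + 1021635) = 1/1022936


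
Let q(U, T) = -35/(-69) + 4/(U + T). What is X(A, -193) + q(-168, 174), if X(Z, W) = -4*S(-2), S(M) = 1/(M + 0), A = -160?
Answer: 73/23 ≈ 3.1739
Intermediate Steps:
q(U, T) = 35/69 + 4/(T + U) (q(U, T) = -35*(-1/69) + 4/(T + U) = 35/69 + 4/(T + U))
S(M) = 1/M
X(Z, W) = 2 (X(Z, W) = -4/(-2) = -4*(-½) = 2)
X(A, -193) + q(-168, 174) = 2 + (276 + 35*174 + 35*(-168))/(69*(174 - 168)) = 2 + (1/69)*(276 + 6090 - 5880)/6 = 2 + (1/69)*(⅙)*486 = 2 + 27/23 = 73/23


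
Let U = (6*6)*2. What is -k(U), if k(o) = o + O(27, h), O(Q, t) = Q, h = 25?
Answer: -99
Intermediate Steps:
U = 72 (U = 36*2 = 72)
k(o) = 27 + o (k(o) = o + 27 = 27 + o)
-k(U) = -(27 + 72) = -1*99 = -99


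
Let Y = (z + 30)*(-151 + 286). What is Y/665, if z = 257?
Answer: 1107/19 ≈ 58.263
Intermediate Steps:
Y = 38745 (Y = (257 + 30)*(-151 + 286) = 287*135 = 38745)
Y/665 = 38745/665 = 38745*(1/665) = 1107/19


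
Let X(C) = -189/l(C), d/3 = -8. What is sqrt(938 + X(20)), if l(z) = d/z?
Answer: sqrt(4382)/2 ≈ 33.098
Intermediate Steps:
d = -24 (d = 3*(-8) = -24)
l(z) = -24/z
X(C) = 63*C/8 (X(C) = -189*(-C/24) = -(-63)*C/8 = 63*C/8)
sqrt(938 + X(20)) = sqrt(938 + (63/8)*20) = sqrt(938 + 315/2) = sqrt(2191/2) = sqrt(4382)/2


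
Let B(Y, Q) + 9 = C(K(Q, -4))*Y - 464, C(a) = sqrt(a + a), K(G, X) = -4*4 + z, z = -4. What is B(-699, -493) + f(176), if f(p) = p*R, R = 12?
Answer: 1639 - 1398*I*sqrt(10) ≈ 1639.0 - 4420.9*I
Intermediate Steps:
K(G, X) = -20 (K(G, X) = -4*4 - 4 = -16 - 4 = -20)
C(a) = sqrt(2)*sqrt(a) (C(a) = sqrt(2*a) = sqrt(2)*sqrt(a))
B(Y, Q) = -473 + 2*I*Y*sqrt(10) (B(Y, Q) = -9 + ((sqrt(2)*sqrt(-20))*Y - 464) = -9 + ((sqrt(2)*(2*I*sqrt(5)))*Y - 464) = -9 + ((2*I*sqrt(10))*Y - 464) = -9 + (2*I*Y*sqrt(10) - 464) = -9 + (-464 + 2*I*Y*sqrt(10)) = -473 + 2*I*Y*sqrt(10))
f(p) = 12*p (f(p) = p*12 = 12*p)
B(-699, -493) + f(176) = (-473 + 2*I*(-699)*sqrt(10)) + 12*176 = (-473 - 1398*I*sqrt(10)) + 2112 = 1639 - 1398*I*sqrt(10)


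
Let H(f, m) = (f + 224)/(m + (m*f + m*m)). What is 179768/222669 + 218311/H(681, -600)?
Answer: -478333113322552/40303089 ≈ -1.1868e+7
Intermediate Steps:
H(f, m) = (224 + f)/(m + m² + f*m) (H(f, m) = (224 + f)/(m + (f*m + m²)) = (224 + f)/(m + (m² + f*m)) = (224 + f)/(m + m² + f*m))
179768/222669 + 218311/H(681, -600) = 179768/222669 + 218311/(((224 + 681)/((-600)*(1 + 681 - 600)))) = 179768*(1/222669) + 218311/((-1/600*905/82)) = 179768/222669 + 218311/((-1/600*1/82*905)) = 179768/222669 + 218311/(-181/9840) = 179768/222669 + 218311*(-9840/181) = 179768/222669 - 2148180240/181 = -478333113322552/40303089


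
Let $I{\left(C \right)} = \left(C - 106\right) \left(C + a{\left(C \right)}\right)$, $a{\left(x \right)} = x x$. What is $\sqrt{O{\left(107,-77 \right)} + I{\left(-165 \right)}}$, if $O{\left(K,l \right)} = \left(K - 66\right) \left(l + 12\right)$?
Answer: $5 i \sqrt{293437} \approx 2708.5 i$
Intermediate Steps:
$a{\left(x \right)} = x^{2}$
$O{\left(K,l \right)} = \left(-66 + K\right) \left(12 + l\right)$ ($O{\left(K,l \right)} = \left(K - 66\right) \left(12 + l\right) = \left(-66 + K\right) \left(12 + l\right)$)
$I{\left(C \right)} = \left(-106 + C\right) \left(C + C^{2}\right)$ ($I{\left(C \right)} = \left(C - 106\right) \left(C + C^{2}\right) = \left(-106 + C\right) \left(C + C^{2}\right)$)
$\sqrt{O{\left(107,-77 \right)} + I{\left(-165 \right)}} = \sqrt{\left(-792 - -5082 + 12 \cdot 107 + 107 \left(-77\right)\right) - 165 \left(-106 + \left(-165\right)^{2} - -17325\right)} = \sqrt{\left(-792 + 5082 + 1284 - 8239\right) - 165 \left(-106 + 27225 + 17325\right)} = \sqrt{-2665 - 7333260} = \sqrt{-7335925} = 5 i \sqrt{293437}$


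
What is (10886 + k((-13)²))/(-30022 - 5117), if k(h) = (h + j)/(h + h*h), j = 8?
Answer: -312754957/1009543470 ≈ -0.30980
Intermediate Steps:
k(h) = (8 + h)/(h + h²) (k(h) = (h + 8)/(h + h*h) = (8 + h)/(h + h²))
(10886 + k((-13)²))/(-30022 - 5117) = (10886 + (8 + (-13)²)/(((-13)²)*(1 + (-13)²)))/(-30022 - 5117) = (10886 + (8 + 169)/(169*(1 + 169)))/(-35139) = (10886 + (1/169)*177/170)*(-1/35139) = (10886 + (1/169)*(1/170)*177)*(-1/35139) = (10886 + 177/28730)*(-1/35139) = (312754957/28730)*(-1/35139) = -312754957/1009543470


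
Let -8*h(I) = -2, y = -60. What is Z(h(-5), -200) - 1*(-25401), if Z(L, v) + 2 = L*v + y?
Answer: 25289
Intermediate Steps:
h(I) = 1/4 (h(I) = -1/8*(-2) = 1/4)
Z(L, v) = -62 + L*v (Z(L, v) = -2 + (L*v - 60) = -2 + (-60 + L*v) = -62 + L*v)
Z(h(-5), -200) - 1*(-25401) = (-62 + (1/4)*(-200)) - 1*(-25401) = (-62 - 50) + 25401 = -112 + 25401 = 25289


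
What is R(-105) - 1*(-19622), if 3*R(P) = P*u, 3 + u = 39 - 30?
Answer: 19412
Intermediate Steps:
u = 6 (u = -3 + (39 - 30) = -3 + 9 = 6)
R(P) = 2*P (R(P) = (P*6)/3 = (6*P)/3 = 2*P)
R(-105) - 1*(-19622) = 2*(-105) - 1*(-19622) = -210 + 19622 = 19412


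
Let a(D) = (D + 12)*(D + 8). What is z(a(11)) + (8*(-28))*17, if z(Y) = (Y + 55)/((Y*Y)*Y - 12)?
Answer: -317790702836/83453441 ≈ -3808.0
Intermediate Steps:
a(D) = (8 + D)*(12 + D) (a(D) = (12 + D)*(8 + D) = (8 + D)*(12 + D))
z(Y) = (55 + Y)/(-12 + Y³) (z(Y) = (55 + Y)/(Y²*Y - 12) = (55 + Y)/(Y³ - 12) = (55 + Y)/(-12 + Y³))
z(a(11)) + (8*(-28))*17 = (55 + (96 + 11² + 20*11))/(-12 + (96 + 11² + 20*11)³) + (8*(-28))*17 = (55 + (96 + 121 + 220))/(-12 + (96 + 121 + 220)³) - 224*17 = (55 + 437)/(-12 + 437³) - 3808 = 492/(-12 + 83453453) - 3808 = 492/83453441 - 3808 = -317790702836/83453441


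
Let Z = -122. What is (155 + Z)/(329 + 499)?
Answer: 11/276 ≈ 0.039855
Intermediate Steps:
(155 + Z)/(329 + 499) = (155 - 122)/(329 + 499) = 33/828 = 33*(1/828) = 11/276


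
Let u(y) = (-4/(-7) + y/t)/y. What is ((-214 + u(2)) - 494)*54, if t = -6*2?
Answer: -535095/14 ≈ -38221.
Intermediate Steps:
t = -12
u(y) = (4/7 - y/12)/y (u(y) = (-4/(-7) + y/(-12))/y = (-4*(-1/7) + y*(-1/12))/y = (4/7 - y/12)/y)
((-214 + u(2)) - 494)*54 = ((-214 + (1/84)*(48 - 7*2)/2) - 494)*54 = ((-214 + (1/84)*(1/2)*(48 - 14)) - 494)*54 = ((-214 + (1/84)*(1/2)*34) - 494)*54 = ((-214 + 17/84) - 494)*54 = (-17959/84 - 494)*54 = -59455/84*54 = -535095/14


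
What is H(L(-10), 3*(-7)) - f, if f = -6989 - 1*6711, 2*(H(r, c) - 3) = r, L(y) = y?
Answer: 13698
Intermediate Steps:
H(r, c) = 3 + r/2
f = -13700 (f = -6989 - 6711 = -13700)
H(L(-10), 3*(-7)) - f = (3 + (½)*(-10)) - 1*(-13700) = (3 - 5) + 13700 = -2 + 13700 = 13698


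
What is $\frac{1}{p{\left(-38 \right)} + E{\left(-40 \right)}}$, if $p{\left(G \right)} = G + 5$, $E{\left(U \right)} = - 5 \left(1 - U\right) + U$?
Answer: $- \frac{1}{278} \approx -0.0035971$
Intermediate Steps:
$E{\left(U \right)} = -5 + 6 U$ ($E{\left(U \right)} = \left(-5 + 5 U\right) + U = -5 + 6 U$)
$p{\left(G \right)} = 5 + G$
$\frac{1}{p{\left(-38 \right)} + E{\left(-40 \right)}} = \frac{1}{\left(5 - 38\right) + \left(-5 + 6 \left(-40\right)\right)} = \frac{1}{-33 - 245} = \frac{1}{-278} = - \frac{1}{278}$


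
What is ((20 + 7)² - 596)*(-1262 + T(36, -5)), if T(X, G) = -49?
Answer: -174363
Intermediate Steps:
((20 + 7)² - 596)*(-1262 + T(36, -5)) = ((20 + 7)² - 596)*(-1262 - 49) = (27² - 596)*(-1311) = (729 - 596)*(-1311) = 133*(-1311) = -174363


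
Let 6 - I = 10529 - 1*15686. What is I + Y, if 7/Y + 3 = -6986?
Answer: 36084200/6989 ≈ 5163.0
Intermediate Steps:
Y = -7/6989 (Y = 7/(-3 - 6986) = 7/(-6989) = 7*(-1/6989) = -7/6989 ≈ -0.0010016)
I = 5163 (I = 6 - (10529 - 1*15686) = 6 - (10529 - 15686) = 6 - 1*(-5157) = 6 + 5157 = 5163)
I + Y = 5163 - 7/6989 = 36084200/6989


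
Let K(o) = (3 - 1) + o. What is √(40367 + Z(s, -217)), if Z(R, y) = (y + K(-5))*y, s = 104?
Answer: √88107 ≈ 296.83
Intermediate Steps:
K(o) = 2 + o
Z(R, y) = y*(-3 + y) (Z(R, y) = (y + (2 - 5))*y = (y - 3)*y = (-3 + y)*y = y*(-3 + y))
√(40367 + Z(s, -217)) = √(40367 - 217*(-3 - 217)) = √(40367 - 217*(-220)) = √(40367 + 47740) = √88107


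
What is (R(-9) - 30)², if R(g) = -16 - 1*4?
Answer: 2500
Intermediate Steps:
R(g) = -20 (R(g) = -16 - 4 = -20)
(R(-9) - 30)² = (-20 - 30)² = (-50)² = 2500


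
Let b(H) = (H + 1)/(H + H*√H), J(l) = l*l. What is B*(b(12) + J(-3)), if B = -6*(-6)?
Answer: 3525/11 + 78*√3/11 ≈ 332.74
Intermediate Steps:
J(l) = l²
B = 36
b(H) = (1 + H)/(H + H^(3/2))
B*(b(12) + J(-3)) = 36*((1 + 12)/(12 + 12^(3/2)) + (-3)²) = 36*(13/(12 + 24*√3) + 9) = 36*(9 + 13/(12 + 24*√3)) = 324 + 468/(12 + 24*√3)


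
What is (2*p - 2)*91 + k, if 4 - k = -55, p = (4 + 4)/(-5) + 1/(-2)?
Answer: -2526/5 ≈ -505.20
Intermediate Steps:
p = -21/10 (p = 8*(-⅕) + 1*(-½) = -8/5 - ½ = -21/10 ≈ -2.1000)
k = 59 (k = 4 - 1*(-55) = 4 + 55 = 59)
(2*p - 2)*91 + k = (2*(-21/10) - 2)*91 + 59 = (-21/5 - 2)*91 + 59 = -31/5*91 + 59 = -2821/5 + 59 = -2526/5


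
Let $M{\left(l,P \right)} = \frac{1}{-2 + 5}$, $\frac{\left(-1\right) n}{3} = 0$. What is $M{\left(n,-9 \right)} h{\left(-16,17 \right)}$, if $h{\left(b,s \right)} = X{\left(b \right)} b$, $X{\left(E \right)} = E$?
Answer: $\frac{256}{3} \approx 85.333$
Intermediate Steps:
$n = 0$ ($n = \left(-3\right) 0 = 0$)
$h{\left(b,s \right)} = b^{2}$ ($h{\left(b,s \right)} = b b = b^{2}$)
$M{\left(l,P \right)} = \frac{1}{3}$
$M{\left(n,-9 \right)} h{\left(-16,17 \right)} = \frac{\left(-16\right)^{2}}{3} = \frac{1}{3} \cdot 256 = \frac{256}{3}$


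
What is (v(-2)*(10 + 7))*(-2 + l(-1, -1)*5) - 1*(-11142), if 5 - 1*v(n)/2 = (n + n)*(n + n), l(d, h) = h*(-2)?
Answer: 8150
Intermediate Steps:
l(d, h) = -2*h
v(n) = 10 - 8*n² (v(n) = 10 - 2*(n + n)*(n + n) = 10 - 2*2*n*2*n = 10 - 8*n²)
(v(-2)*(10 + 7))*(-2 + l(-1, -1)*5) - 1*(-11142) = ((10 - 8*(-2)²)*(10 + 7))*(-2 - 2*(-1)*5) - 1*(-11142) = ((10 - 8*4)*17)*(-2 + 2*5) + 11142 = ((10 - 32)*17)*(-2 + 10) + 11142 = -22*17*8 + 11142 = -374*8 + 11142 = -2992 + 11142 = 8150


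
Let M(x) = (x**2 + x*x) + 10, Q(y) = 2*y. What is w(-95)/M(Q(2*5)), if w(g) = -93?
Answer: -31/270 ≈ -0.11481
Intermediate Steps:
M(x) = 10 + 2*x**2 (M(x) = (x**2 + x**2) + 10 = 2*x**2 + 10 = 10 + 2*x**2)
w(-95)/M(Q(2*5)) = -93/(10 + 2*(2*(2*5))**2) = -93/(10 + 2*(2*10)**2) = -93/(10 + 2*20**2) = -93/(10 + 2*400) = -93/(10 + 800) = -93/810 = -93*1/810 = -31/270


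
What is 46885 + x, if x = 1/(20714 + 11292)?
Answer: 1500601311/32006 ≈ 46885.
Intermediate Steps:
x = 1/32006 ≈ 3.1244e-5
46885 + x = 46885 + 1/32006 = 1500601311/32006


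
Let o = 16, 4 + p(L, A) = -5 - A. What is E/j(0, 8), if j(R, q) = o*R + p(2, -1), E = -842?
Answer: 421/4 ≈ 105.25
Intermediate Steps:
p(L, A) = -9 - A (p(L, A) = -4 + (-5 - A) = -9 - A)
j(R, q) = -8 + 16*R (j(R, q) = 16*R + (-9 - 1*(-1)) = 16*R + (-9 + 1) = 16*R - 8 = -8 + 16*R)
E/j(0, 8) = -842/(-8 + 16*0) = -842/(-8 + 0) = -842/(-8) = -842*(-1/8) = 421/4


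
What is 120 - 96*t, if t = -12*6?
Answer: 7032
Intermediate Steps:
t = -72
120 - 96*t = 120 - 96*(-72) = 120 + 6912 = 7032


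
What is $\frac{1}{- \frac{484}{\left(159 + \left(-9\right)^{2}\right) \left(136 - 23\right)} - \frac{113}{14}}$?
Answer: $- \frac{47460}{383917} \approx -0.12362$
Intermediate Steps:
$\frac{1}{- \frac{484}{\left(159 + \left(-9\right)^{2}\right) \left(136 - 23\right)} - \frac{113}{14}} = \frac{1}{- \frac{484}{\left(159 + 81\right) 113} - \frac{113}{14}} = \frac{1}{- \frac{484}{240 \cdot 113} - \frac{113}{14}} = \frac{1}{- \frac{484}{27120} - \frac{113}{14}} = \frac{1}{\left(-484\right) \frac{1}{27120} - \frac{113}{14}} = \frac{1}{- \frac{121}{6780} - \frac{113}{14}} = \frac{1}{- \frac{383917}{47460}} = - \frac{47460}{383917}$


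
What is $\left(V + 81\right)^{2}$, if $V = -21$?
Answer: $3600$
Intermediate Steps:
$\left(V + 81\right)^{2} = \left(-21 + 81\right)^{2} = 60^{2} = 3600$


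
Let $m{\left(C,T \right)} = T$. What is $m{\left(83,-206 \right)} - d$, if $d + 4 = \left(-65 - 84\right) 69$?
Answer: $10079$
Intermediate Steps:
$d = -10285$ ($d = -4 + \left(-65 - 84\right) 69 = -4 - 10281 = -10285$)
$m{\left(83,-206 \right)} - d = -206 - -10285 = -206 + 10285 = 10079$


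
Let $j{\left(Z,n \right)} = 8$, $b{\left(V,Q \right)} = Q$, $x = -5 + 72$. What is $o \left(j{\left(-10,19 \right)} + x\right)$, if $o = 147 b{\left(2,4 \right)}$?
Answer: $44100$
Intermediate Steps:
$x = 67$
$o = 588$ ($o = 147 \cdot 4 = 588$)
$o \left(j{\left(-10,19 \right)} + x\right) = 588 \left(8 + 67\right) = 588 \cdot 75 = 44100$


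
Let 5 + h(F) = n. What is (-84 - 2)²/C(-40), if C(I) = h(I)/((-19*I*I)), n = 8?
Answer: -224838400/3 ≈ -7.4946e+7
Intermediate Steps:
h(F) = 3 (h(F) = -5 + 8 = 3)
C(I) = -3/(19*I²) (C(I) = 3/((-19*I*I)) = 3/((-19*I²)) = 3*(-1/(19*I²)) = -3/(19*I²))
(-84 - 2)²/C(-40) = (-84 - 2)²/((-3/19/(-40)²)) = (-86)²/((-3/19*1/1600)) = 7396/(-3/30400) = 7396*(-30400/3) = -224838400/3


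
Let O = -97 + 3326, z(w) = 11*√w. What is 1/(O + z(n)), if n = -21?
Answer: 3229/10428982 - 11*I*√21/10428982 ≈ 0.00030962 - 4.8335e-6*I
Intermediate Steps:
O = 3229
1/(O + z(n)) = 1/(3229 + 11*√(-21)) = 1/(3229 + 11*(I*√21)) = 1/(3229 + 11*I*√21)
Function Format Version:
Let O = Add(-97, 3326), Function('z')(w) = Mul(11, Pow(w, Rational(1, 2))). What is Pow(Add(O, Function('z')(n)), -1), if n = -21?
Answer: Add(Rational(3229, 10428982), Mul(Rational(-11, 10428982), I, Pow(21, Rational(1, 2)))) ≈ Add(0.00030962, Mul(-4.8335e-6, I))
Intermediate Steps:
O = 3229
Pow(Add(O, Function('z')(n)), -1) = Pow(Add(3229, Mul(11, Pow(-21, Rational(1, 2)))), -1) = Pow(Add(3229, Mul(11, Mul(I, Pow(21, Rational(1, 2))))), -1) = Pow(Add(3229, Mul(11, I, Pow(21, Rational(1, 2)))), -1)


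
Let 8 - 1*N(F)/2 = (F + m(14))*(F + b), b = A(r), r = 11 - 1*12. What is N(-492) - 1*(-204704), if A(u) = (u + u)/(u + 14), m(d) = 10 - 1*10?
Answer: -3634272/13 ≈ -2.7956e+5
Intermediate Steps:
m(d) = 0 (m(d) = 10 - 10 = 0)
r = -1 (r = 11 - 12 = -1)
A(u) = 2*u/(14 + u) (A(u) = (2*u)/(14 + u) = 2*u/(14 + u))
b = -2/13 (b = 2*(-1)/(14 - 1) = 2*(-1)/13 = 2*(-1)*(1/13) = -2/13 ≈ -0.15385)
N(F) = 16 - 2*F*(-2/13 + F) (N(F) = 16 - 2*(F + 0)*(F - 2/13) = 16 - 2*F*(-2/13 + F))
N(-492) - 1*(-204704) = (16 - 2*(-492)² + (4/13)*(-492)) - 1*(-204704) = (16 - 2*242064 - 1968/13) + 204704 = (16 - 484128 - 1968/13) + 204704 = -6295424/13 + 204704 = -3634272/13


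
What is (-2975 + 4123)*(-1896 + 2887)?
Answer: 1137668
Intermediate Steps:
(-2975 + 4123)*(-1896 + 2887) = 1148*991 = 1137668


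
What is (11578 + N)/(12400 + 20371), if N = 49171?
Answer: 60749/32771 ≈ 1.8537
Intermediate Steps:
(11578 + N)/(12400 + 20371) = (11578 + 49171)/(12400 + 20371) = 60749/32771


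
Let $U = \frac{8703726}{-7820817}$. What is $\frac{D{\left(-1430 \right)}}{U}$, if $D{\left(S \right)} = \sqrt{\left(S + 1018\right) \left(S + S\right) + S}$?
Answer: $- \frac{2606939 \sqrt{1176890}}{2901242} \approx -974.8$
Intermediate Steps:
$U = - \frac{2901242}{2606939}$ ($U = 8703726 \left(- \frac{1}{7820817}\right) = - \frac{2901242}{2606939} \approx -1.1129$)
$D{\left(S \right)} = \sqrt{S + 2 S \left(1018 + S\right)}$ ($D{\left(S \right)} = \sqrt{\left(1018 + S\right) 2 S + S} = \sqrt{2 S \left(1018 + S\right) + S} = \sqrt{S + 2 S \left(1018 + S\right)}$)
$\frac{D{\left(-1430 \right)}}{U} = \frac{\sqrt{- 1430 \left(2037 + 2 \left(-1430\right)\right)}}{- \frac{2901242}{2606939}} = \sqrt{- 1430 \left(2037 - 2860\right)} \left(- \frac{2606939}{2901242}\right) = \sqrt{\left(-1430\right) \left(-823\right)} \left(- \frac{2606939}{2901242}\right) = \sqrt{1176890} \left(- \frac{2606939}{2901242}\right) = - \frac{2606939 \sqrt{1176890}}{2901242}$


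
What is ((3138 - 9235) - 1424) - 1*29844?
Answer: -37365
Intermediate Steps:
((3138 - 9235) - 1424) - 1*29844 = (-6097 - 1424) - 29844 = -7521 - 29844 = -37365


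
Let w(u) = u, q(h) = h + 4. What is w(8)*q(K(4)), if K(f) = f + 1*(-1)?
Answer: 56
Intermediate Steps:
K(f) = -1 + f (K(f) = f - 1 = -1 + f)
q(h) = 4 + h
w(8)*q(K(4)) = 8*(4 + (-1 + 4)) = 8*(4 + 3) = 8*7 = 56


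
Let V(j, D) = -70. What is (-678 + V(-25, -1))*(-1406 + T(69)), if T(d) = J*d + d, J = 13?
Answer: 329120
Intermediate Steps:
T(d) = 14*d (T(d) = 13*d + d = 14*d)
(-678 + V(-25, -1))*(-1406 + T(69)) = (-678 - 70)*(-1406 + 14*69) = -748*(-1406 + 966) = -748*(-440) = 329120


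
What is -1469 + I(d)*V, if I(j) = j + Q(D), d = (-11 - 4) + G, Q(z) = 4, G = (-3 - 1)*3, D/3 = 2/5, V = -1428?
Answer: 31375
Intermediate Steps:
D = 6/5 (D = 3*(2/5) = 6/5 ≈ 1.2000)
G = -12 (G = -4*3 = -12)
d = -27 (d = (-11 - 4) - 12 = -15 - 12 = -27)
I(j) = 4 + j (I(j) = j + 4 = 4 + j)
-1469 + I(d)*V = -1469 + (4 - 27)*(-1428) = -1469 - 23*(-1428) = -1469 + 32844 = 31375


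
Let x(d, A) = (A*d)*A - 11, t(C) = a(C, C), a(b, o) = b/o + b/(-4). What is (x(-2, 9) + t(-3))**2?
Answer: 469225/16 ≈ 29327.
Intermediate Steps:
a(b, o) = -b/4 + b/o (a(b, o) = b/o + b*(-1/4) = b/o - b/4 = -b/4 + b/o)
t(C) = 1 - C/4 (t(C) = -C/4 + C/C = -C/4 + 1 = 1 - C/4)
x(d, A) = -11 + d*A**2 (x(d, A) = d*A**2 - 11 = -11 + d*A**2)
(x(-2, 9) + t(-3))**2 = ((-11 - 2*9**2) + (1 - 1/4*(-3)))**2 = ((-11 - 2*81) + (1 + 3/4))**2 = ((-11 - 162) + 7/4)**2 = (-173 + 7/4)**2 = (-685/4)**2 = 469225/16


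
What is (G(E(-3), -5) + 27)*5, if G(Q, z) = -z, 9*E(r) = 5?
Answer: 160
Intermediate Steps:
E(r) = 5/9 (E(r) = (⅑)*5 = 5/9)
(G(E(-3), -5) + 27)*5 = (-1*(-5) + 27)*5 = (5 + 27)*5 = 32*5 = 160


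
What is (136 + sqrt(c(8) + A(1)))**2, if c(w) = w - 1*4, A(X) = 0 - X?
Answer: (136 + sqrt(3))**2 ≈ 18970.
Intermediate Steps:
A(X) = -X
c(w) = -4 + w (c(w) = w - 4 = -4 + w)
(136 + sqrt(c(8) + A(1)))**2 = (136 + sqrt((-4 + 8) - 1*1))**2 = (136 + sqrt(4 - 1))**2 = (136 + sqrt(3))**2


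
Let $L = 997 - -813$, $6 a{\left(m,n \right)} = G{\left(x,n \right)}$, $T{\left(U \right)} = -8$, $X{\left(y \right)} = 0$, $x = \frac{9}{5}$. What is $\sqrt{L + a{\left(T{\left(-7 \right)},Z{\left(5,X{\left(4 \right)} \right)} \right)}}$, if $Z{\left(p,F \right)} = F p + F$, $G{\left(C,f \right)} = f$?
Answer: $\sqrt{1810} \approx 42.544$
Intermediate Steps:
$x = \frac{9}{5}$ ($x = 9 \cdot \frac{1}{5} = \frac{9}{5} \approx 1.8$)
$Z{\left(p,F \right)} = F + F p$
$a{\left(m,n \right)} = \frac{n}{6}$
$L = 1810$ ($L = 997 + 813 = 1810$)
$\sqrt{L + a{\left(T{\left(-7 \right)},Z{\left(5,X{\left(4 \right)} \right)} \right)}} = \sqrt{1810 + \frac{0 \left(1 + 5\right)}{6}} = \sqrt{1810 + \frac{0 \cdot 6}{6}} = \sqrt{1810 + \frac{1}{6} \cdot 0} = \sqrt{1810 + 0} = \sqrt{1810}$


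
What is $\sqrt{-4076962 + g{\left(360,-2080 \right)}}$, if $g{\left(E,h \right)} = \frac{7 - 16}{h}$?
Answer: $\frac{i \sqrt{1102410523630}}{520} \approx 2019.1 i$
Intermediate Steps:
$g{\left(E,h \right)} = - \frac{9}{h}$ ($g{\left(E,h \right)} = \frac{1}{h} \left(-9\right) = - \frac{9}{h}$)
$\sqrt{-4076962 + g{\left(360,-2080 \right)}} = \sqrt{-4076962 - \frac{9}{-2080}} = \sqrt{-4076962 - - \frac{9}{2080}} = \sqrt{-4076962 + \frac{9}{2080}} = \sqrt{- \frac{8480080951}{2080}} = \frac{i \sqrt{1102410523630}}{520}$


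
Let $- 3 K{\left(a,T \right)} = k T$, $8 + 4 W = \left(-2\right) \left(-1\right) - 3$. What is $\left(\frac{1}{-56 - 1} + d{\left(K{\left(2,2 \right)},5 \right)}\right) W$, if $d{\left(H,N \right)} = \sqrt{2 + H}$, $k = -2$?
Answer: $\frac{3}{76} - \frac{3 \sqrt{30}}{4} \approx -4.0684$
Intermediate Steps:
$W = - \frac{9}{4}$ ($W = -2 + \frac{\left(-2\right) \left(-1\right) - 3}{4} = -2 + \frac{2 - 3}{4} = -2 + \frac{1}{4} \left(-1\right) = -2 - \frac{1}{4} = - \frac{9}{4} \approx -2.25$)
$K{\left(a,T \right)} = \frac{2 T}{3}$ ($K{\left(a,T \right)} = - \frac{\left(-2\right) T}{3} = \frac{2 T}{3}$)
$\left(\frac{1}{-56 - 1} + d{\left(K{\left(2,2 \right)},5 \right)}\right) W = \left(\frac{1}{-56 - 1} + \sqrt{2 + \frac{2}{3} \cdot 2}\right) \left(- \frac{9}{4}\right) = \left(\frac{1}{-57} + \sqrt{2 + \frac{4}{3}}\right) \left(- \frac{9}{4}\right) = \left(- \frac{1}{57} + \sqrt{\frac{10}{3}}\right) \left(- \frac{9}{4}\right) = \left(- \frac{1}{57} + \frac{\sqrt{30}}{3}\right) \left(- \frac{9}{4}\right) = \frac{3}{76} - \frac{3 \sqrt{30}}{4}$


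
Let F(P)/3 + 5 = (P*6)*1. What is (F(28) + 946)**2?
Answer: 2059225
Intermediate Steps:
F(P) = -15 + 18*P (F(P) = -15 + 3*((P*6)*1) = -15 + 3*((6*P)*1) = -15 + 3*(6*P) = -15 + 18*P)
(F(28) + 946)**2 = ((-15 + 18*28) + 946)**2 = ((-15 + 504) + 946)**2 = (489 + 946)**2 = 1435**2 = 2059225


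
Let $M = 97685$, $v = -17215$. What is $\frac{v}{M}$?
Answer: $- \frac{3443}{19537} \approx -0.17623$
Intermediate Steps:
$\frac{v}{M} = - \frac{17215}{97685} = \left(-17215\right) \frac{1}{97685} = - \frac{3443}{19537}$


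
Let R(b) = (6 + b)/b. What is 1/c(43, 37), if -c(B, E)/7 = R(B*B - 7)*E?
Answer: -307/79772 ≈ -0.0038485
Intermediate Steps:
R(b) = (6 + b)/b
c(B, E) = -7*E*(-1 + B**2)/(-7 + B**2) (c(B, E) = -7*(6 + (B*B - 7))/(B*B - 7)*E = -7*(6 + (B**2 - 7))/(B**2 - 7)*E = -7*(6 + (-7 + B**2))/(-7 + B**2)*E = -7*(-1 + B**2)/(-7 + B**2)*E = -7*E*(-1 + B**2)/(-7 + B**2))
1/c(43, 37) = 1/(7*37*(1 - 1*43**2)/(-7 + 43**2)) = 1/(7*37*(1 - 1*1849)/(-7 + 1849)) = 1/(7*37*(1 - 1849)/1842) = 1/(7*37*(1/1842)*(-1848)) = 1/(-79772/307) = -307/79772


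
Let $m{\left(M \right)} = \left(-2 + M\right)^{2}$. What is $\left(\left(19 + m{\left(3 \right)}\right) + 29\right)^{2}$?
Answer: $2401$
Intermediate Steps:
$\left(\left(19 + m{\left(3 \right)}\right) + 29\right)^{2} = \left(\left(19 + \left(-2 + 3\right)^{2}\right) + 29\right)^{2} = \left(\left(19 + 1^{2}\right) + 29\right)^{2} = \left(\left(19 + 1\right) + 29\right)^{2} = \left(20 + 29\right)^{2} = 49^{2} = 2401$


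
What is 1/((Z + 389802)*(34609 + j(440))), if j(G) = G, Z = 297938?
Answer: 1/24104599260 ≈ 4.1486e-11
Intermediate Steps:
1/((Z + 389802)*(34609 + j(440))) = 1/((297938 + 389802)*(34609 + 440)) = 1/(687740*35049) = 1/24104599260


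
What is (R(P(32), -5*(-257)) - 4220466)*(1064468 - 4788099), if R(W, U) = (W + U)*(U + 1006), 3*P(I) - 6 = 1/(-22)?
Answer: 312602266808675/66 ≈ 4.7364e+12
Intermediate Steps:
P(I) = 131/66 (P(I) = 2 + (⅓)/(-22) = 2 + (⅓)*(-1/22) = 2 - 1/66 = 131/66)
R(W, U) = (1006 + U)*(U + W) (R(W, U) = (U + W)*(1006 + U) = (1006 + U)*(U + W))
(R(P(32), -5*(-257)) - 4220466)*(1064468 - 4788099) = (((-5*(-257))² + 1006*(-5*(-257)) + 1006*(131/66) - 5*(-257)*(131/66)) - 4220466)*(1064468 - 4788099) = ((1285² + 1006*1285 + 65893/33 + 1285*(131/66)) - 4220466)*(-3723631) = ((1651225 + 1292710 + 65893/33 + 168335/66) - 4220466)*(-3723631) = (194599831/66 - 4220466)*(-3723631) = -83950925/66*(-3723631) = 312602266808675/66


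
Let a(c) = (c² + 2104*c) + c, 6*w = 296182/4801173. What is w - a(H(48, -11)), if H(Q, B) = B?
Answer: 331770804737/14403519 ≈ 23034.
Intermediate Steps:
w = 148091/14403519 (w = (296182/4801173)/6 = (296182*(1/4801173))/6 = (⅙)*(296182/4801173) = 148091/14403519 ≈ 0.010282)
a(c) = c² + 2105*c
w - a(H(48, -11)) = 148091/14403519 - (-11)*(2105 - 11) = 148091/14403519 - (-11)*2094 = 148091/14403519 - 1*(-23034) = 148091/14403519 + 23034 = 331770804737/14403519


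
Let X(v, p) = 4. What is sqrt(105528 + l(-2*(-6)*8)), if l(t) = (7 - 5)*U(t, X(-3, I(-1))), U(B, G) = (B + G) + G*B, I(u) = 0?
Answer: 64*sqrt(26) ≈ 326.34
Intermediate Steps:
U(B, G) = B + G + B*G (U(B, G) = (B + G) + B*G = B + G + B*G)
l(t) = 8 + 10*t (l(t) = (7 - 5)*(t + 4 + t*4) = 2*(t + 4 + 4*t) = 2*(4 + 5*t) = 8 + 10*t)
sqrt(105528 + l(-2*(-6)*8)) = sqrt(105528 + (8 + 10*(-2*(-6)*8))) = sqrt(105528 + (8 + 10*(12*8))) = sqrt(105528 + (8 + 10*96)) = sqrt(105528 + (8 + 960)) = sqrt(105528 + 968) = sqrt(106496) = 64*sqrt(26)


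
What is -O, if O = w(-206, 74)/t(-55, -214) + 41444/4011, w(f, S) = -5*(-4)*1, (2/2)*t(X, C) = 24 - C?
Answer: -710278/68187 ≈ -10.417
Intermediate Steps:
t(X, C) = 24 - C
w(f, S) = 20 (w(f, S) = 20*1 = 20)
O = 710278/68187 (O = 20/(24 - 1*(-214)) + 41444/4011 = 20/(24 + 214) + 41444*(1/4011) = 20/238 + 41444/4011 = 20*(1/238) + 41444/4011 = 10/119 + 41444/4011 = 710278/68187 ≈ 10.417)
-O = -1*710278/68187 = -710278/68187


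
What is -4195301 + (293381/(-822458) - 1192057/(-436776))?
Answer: -753538385533030679/179614957704 ≈ -4.1953e+6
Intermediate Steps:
-4195301 + (293381/(-822458) - 1192057/(-436776)) = -4195301 + (293381*(-1/822458) - 1192057*(-1/436776)) = -4195301 + (-293381/822458 + 1192057/436776) = -4195301 + 426137518225/179614957704 = -753538385533030679/179614957704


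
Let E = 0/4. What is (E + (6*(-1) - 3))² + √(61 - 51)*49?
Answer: 81 + 49*√10 ≈ 235.95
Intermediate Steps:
E = 0 (E = 0*(¼) = 0)
(E + (6*(-1) - 3))² + √(61 - 51)*49 = (0 + (6*(-1) - 3))² + √(61 - 51)*49 = (0 + (-6 - 3))² + √10*49 = (0 - 9)² + 49*√10 = (-9)² + 49*√10 = 81 + 49*√10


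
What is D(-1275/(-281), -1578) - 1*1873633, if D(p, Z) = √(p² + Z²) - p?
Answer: -526492148/281 + 3*√21846794261/281 ≈ -1.8721e+6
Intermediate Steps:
D(p, Z) = √(Z² + p²) - p
D(-1275/(-281), -1578) - 1*1873633 = (√((-1578)² + (-1275/(-281))²) - (-1275)/(-281)) - 1*1873633 = (√(2490084 + (-1275*(-1/281))²) - (-1275)*(-1)/281) - 1873633 = (√(2490084 + (1275/281)²) - 1*1275/281) - 1873633 = (√(2490084 + 1625625/78961) - 1275/281) - 1873633 = (√(196621148349/78961) - 1275/281) - 1873633 = (3*√21846794261/281 - 1275/281) - 1873633 = (-1275/281 + 3*√21846794261/281) - 1873633 = -526492148/281 + 3*√21846794261/281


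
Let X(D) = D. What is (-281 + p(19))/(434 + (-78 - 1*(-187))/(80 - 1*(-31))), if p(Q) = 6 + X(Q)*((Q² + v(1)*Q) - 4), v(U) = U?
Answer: 762459/48283 ≈ 15.791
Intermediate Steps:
p(Q) = 6 + Q*(-4 + Q + Q²) (p(Q) = 6 + Q*((Q² + 1*Q) - 4) = 6 + Q*((Q² + Q) - 4) = 6 + Q*((Q + Q²) - 4) = 6 + Q*(-4 + Q + Q²))
(-281 + p(19))/(434 + (-78 - 1*(-187))/(80 - 1*(-31))) = (-281 + (6 + 19² + 19³ - 4*19))/(434 + (-78 - 1*(-187))/(80 - 1*(-31))) = (-281 + (6 + 361 + 6859 - 76))/(434 + (-78 + 187)/(80 + 31)) = (-281 + 7150)/(434 + 109/111) = 6869/(434 + 109*(1/111)) = 6869/(434 + 109/111) = 6869/(48283/111) = 6869*(111/48283) = 762459/48283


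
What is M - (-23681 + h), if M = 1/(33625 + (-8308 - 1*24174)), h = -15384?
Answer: 44651296/1143 ≈ 39065.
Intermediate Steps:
M = 1/1143 (M = 1/(33625 + (-8308 - 24174)) = 1/(33625 - 32482) = 1/1143 ≈ 0.00087489)
M - (-23681 + h) = 1/1143 - (-23681 - 15384) = 1/1143 - 1*(-39065) = 1/1143 + 39065 = 44651296/1143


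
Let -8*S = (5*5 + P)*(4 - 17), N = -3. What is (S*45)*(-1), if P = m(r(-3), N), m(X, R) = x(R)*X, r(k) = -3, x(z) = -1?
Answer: -4095/2 ≈ -2047.5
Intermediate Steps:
m(X, R) = -X
P = 3 (P = -1*(-3) = 3)
S = 91/2 (S = -(5*5 + 3)*(4 - 17)/8 = -(25 + 3)*(-13)/8 = -7*(-13)/2 = -⅛*(-364) = 91/2 ≈ 45.500)
(S*45)*(-1) = ((91/2)*45)*(-1) = (4095/2)*(-1) = -4095/2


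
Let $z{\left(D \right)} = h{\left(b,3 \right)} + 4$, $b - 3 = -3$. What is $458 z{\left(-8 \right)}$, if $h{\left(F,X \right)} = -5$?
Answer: $-458$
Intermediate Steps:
$b = 0$ ($b = 3 - 3 = 0$)
$z{\left(D \right)} = -1$ ($z{\left(D \right)} = -5 + 4 = -1$)
$458 z{\left(-8 \right)} = 458 \left(-1\right) = -458$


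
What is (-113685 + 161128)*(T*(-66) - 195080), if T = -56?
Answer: -9079831112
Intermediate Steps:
(-113685 + 161128)*(T*(-66) - 195080) = (-113685 + 161128)*(-56*(-66) - 195080) = 47443*(3696 - 195080) = 47443*(-191384) = -9079831112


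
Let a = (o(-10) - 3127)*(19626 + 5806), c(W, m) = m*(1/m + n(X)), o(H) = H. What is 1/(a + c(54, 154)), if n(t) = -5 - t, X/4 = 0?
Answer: -1/79780953 ≈ -1.2534e-8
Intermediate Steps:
X = 0 (X = 4*0 = 0)
c(W, m) = m*(-5 + 1/m) (c(W, m) = m*(1/m + (-5 - 1*0)) = m*(1/m + (-5 + 0)) = m*(1/m - 5) = m*(-5 + 1/m))
a = -79780184 (a = (-10 - 3127)*(19626 + 5806) = -3137*25432 = -79780184)
1/(a + c(54, 154)) = 1/(-79780184 + (1 - 5*154)) = 1/(-79780184 + (1 - 770)) = 1/(-79780184 - 769) = 1/(-79780953) = -1/79780953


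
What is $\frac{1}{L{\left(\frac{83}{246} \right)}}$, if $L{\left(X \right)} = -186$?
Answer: $- \frac{1}{186} \approx -0.0053763$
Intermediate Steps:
$\frac{1}{L{\left(\frac{83}{246} \right)}} = \frac{1}{-186} = - \frac{1}{186}$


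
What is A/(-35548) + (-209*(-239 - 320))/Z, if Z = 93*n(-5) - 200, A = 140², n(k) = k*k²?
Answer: -2317589/222175 ≈ -10.431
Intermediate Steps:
n(k) = k³
A = 19600
Z = -11825 (Z = 93*(-5)³ - 200 = 93*(-125) - 200 = -11625 - 200 = -11825)
A/(-35548) + (-209*(-239 - 320))/Z = 19600/(-35548) - 209*(-239 - 320)/(-11825) = 19600*(-1/35548) - 209*(-559)*(-1/11825) = -4900/8887 + 116831*(-1/11825) = -4900/8887 - 247/25 = -2317589/222175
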